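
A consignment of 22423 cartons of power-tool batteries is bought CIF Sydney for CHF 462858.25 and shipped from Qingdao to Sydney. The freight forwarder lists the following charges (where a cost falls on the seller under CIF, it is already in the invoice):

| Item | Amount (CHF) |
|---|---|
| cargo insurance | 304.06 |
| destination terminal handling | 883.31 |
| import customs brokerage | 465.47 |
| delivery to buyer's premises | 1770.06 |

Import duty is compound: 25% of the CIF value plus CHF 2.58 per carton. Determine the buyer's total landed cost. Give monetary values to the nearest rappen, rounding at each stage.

CIF: the seller pays costs through ocean freight and marine insurance to the destination port.
Already in the invoice (seller's account under CIF): insurance — exclude.
The CIF price already equals the CIF value: 462858.25
Ad valorem component: 462858.25 × 25% = 115714.56
Specific component: 22423 × 2.58 = 57851.34
Import duty = 115714.56 + 57851.34 = 173565.90
Buyer bears: destination terminal 883.31 + brokerage 465.47 + delivery 1770.06 + duty 173565.90 = 176684.74
Landed cost = invoice 462858.25 + 176684.74 = 639542.99

Total landed cost: CHF 639542.99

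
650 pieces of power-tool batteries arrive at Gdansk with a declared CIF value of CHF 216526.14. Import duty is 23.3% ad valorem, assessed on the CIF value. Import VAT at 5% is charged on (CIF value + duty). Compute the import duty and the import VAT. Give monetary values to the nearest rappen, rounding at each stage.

Import duty: CHF 50450.59; import VAT: CHF 13348.84

Import duty = 216526.14 × 23.3% = 50450.59
VAT base = CIF + duty = 216526.14 + 50450.59 = 266976.73
Import VAT = 266976.73 × 5% = 13348.84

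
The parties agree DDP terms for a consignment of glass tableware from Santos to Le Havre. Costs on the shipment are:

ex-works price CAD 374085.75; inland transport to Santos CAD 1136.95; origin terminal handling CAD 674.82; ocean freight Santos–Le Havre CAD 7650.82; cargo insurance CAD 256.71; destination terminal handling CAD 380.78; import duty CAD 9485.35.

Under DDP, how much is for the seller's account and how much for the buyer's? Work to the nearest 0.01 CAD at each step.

DDP: the seller bears all costs including import duty.
Seller's account: goods 374085.75 + inland to port 1136.95 + origin terminal 674.82 + freight 7650.82 + insurance 256.71 + destination terminal 380.78 + duty 9485.35 = 393671.18
Buyer's account: 0.00

Seller: CAD 393671.18; buyer: CAD 0.00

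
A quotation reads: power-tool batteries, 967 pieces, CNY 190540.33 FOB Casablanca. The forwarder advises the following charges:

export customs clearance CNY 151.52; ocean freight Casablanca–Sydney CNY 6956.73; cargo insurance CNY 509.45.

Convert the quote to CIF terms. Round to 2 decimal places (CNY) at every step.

CIF price: CNY 198006.51

Not relevant to the conversion: export clearance — on the seller under both FOB and CIF; already in the FOB price and stays in the CIF price.
From FOB to CIF, the seller additionally bears: freight, insurance.
CIF price = 190540.33 + 6956.73 + 509.45 = 198006.51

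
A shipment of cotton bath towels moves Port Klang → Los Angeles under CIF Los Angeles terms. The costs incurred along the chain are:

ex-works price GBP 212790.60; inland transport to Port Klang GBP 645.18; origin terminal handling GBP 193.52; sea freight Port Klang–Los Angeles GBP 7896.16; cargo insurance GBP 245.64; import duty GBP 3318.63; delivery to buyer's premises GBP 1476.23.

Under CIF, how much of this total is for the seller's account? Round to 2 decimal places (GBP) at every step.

CIF: the seller pays costs through ocean freight and marine insurance to the destination port.
Seller's account: goods 212790.60 + inland to port 645.18 + origin terminal 193.52 + freight 7896.16 + insurance 245.64 = 221771.10
Buyer's account: duty 3318.63 + delivery 1476.23 = 4794.86

Seller's account: GBP 221771.10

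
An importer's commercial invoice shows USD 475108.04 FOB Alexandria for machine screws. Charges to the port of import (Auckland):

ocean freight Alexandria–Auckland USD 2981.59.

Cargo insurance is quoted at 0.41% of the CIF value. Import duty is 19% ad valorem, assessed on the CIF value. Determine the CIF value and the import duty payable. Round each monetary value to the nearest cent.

Let C be the CIF value. C = FOB price + freight + 0.41% × C
C − 0.41% × C = 475108.04 + 2981.59
0.9959 × C = 478089.63
C = 478089.63 / 0.9959 = 480057.87
Insurance premium = 0.41% × 480057.87 = 1968.24
Import duty = 480057.87 × 19% = 91211.00

CIF value: USD 480057.87; import duty: USD 91211.00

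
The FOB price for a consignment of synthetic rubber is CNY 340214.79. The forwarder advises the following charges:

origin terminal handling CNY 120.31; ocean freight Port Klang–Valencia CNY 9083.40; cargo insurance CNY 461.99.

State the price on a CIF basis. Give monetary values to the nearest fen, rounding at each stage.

Not relevant to the conversion: origin terminal — on the seller under both FOB and CIF; already in the FOB price and stays in the CIF price.
From FOB to CIF, the seller additionally bears: freight, insurance.
CIF price = 340214.79 + 9083.40 + 461.99 = 349760.18

CIF price: CNY 349760.18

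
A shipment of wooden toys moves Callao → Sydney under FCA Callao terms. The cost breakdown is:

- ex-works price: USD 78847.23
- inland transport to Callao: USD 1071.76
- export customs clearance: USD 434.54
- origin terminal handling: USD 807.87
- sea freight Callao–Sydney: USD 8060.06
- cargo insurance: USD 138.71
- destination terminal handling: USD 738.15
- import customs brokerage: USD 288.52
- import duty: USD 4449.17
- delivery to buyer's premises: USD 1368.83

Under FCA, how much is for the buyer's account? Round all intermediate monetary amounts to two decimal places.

FCA: the seller delivers export-cleared goods to the carrier; the buyer bears costs from that point.
Seller's account: goods 78847.23 + inland to port 1071.76 + export clearance 434.54 = 80353.53
Buyer's account: origin terminal 807.87 + freight 8060.06 + insurance 138.71 + destination terminal 738.15 + brokerage 288.52 + duty 4449.17 + delivery 1368.83 = 15851.31

Buyer's account: USD 15851.31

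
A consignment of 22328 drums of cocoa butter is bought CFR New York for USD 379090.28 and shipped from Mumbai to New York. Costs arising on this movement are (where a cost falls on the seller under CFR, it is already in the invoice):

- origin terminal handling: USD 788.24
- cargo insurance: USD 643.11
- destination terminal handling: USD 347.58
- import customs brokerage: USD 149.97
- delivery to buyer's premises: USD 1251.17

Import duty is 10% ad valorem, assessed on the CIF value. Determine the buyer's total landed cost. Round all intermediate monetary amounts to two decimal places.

Total landed cost: USD 419455.45

CFR: the seller pays costs through ocean freight to the destination port, but not insurance.
Already in the invoice (seller's account under CFR): origin terminal — exclude.
CIF value = CFR price + insurance = 379090.28 + 643.11 = 379733.39
Import duty = 379733.39 × 10% = 37973.34
Buyer bears: insurance 643.11 + destination terminal 347.58 + brokerage 149.97 + delivery 1251.17 + duty 37973.34 = 40365.17
Landed cost = invoice 379090.28 + 40365.17 = 419455.45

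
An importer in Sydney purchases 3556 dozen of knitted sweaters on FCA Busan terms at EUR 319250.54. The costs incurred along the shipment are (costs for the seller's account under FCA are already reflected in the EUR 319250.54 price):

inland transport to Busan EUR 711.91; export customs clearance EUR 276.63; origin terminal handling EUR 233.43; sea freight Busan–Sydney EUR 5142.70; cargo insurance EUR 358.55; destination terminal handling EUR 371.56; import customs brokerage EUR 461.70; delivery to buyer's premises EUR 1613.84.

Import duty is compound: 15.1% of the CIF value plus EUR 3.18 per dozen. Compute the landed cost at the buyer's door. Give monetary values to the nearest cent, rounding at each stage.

FCA: the seller delivers export-cleared goods to the carrier; the buyer bears costs from that point.
Already in the invoice (seller's account under FCA): inland to port, export clearance — exclude.
CIF value = FCA price + origin terminal + freight + insurance = 319250.54 + 233.43 + 5142.70 + 358.55 = 324985.22
Ad valorem component: 324985.22 × 15.1% = 49072.77
Specific component: 3556 × 3.18 = 11308.08
Import duty = 49072.77 + 11308.08 = 60380.85
Buyer bears: origin terminal 233.43 + freight 5142.70 + insurance 358.55 + destination terminal 371.56 + brokerage 461.70 + delivery 1613.84 + duty 60380.85 = 68562.63
Landed cost = invoice 319250.54 + 68562.63 = 387813.17

Total landed cost: EUR 387813.17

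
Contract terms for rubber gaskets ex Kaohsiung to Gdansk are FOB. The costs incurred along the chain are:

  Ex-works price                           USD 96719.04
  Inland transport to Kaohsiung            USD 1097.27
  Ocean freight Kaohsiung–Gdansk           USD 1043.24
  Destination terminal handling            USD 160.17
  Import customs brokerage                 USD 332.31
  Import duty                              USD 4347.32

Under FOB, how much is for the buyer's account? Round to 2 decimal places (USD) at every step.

FOB: the seller bears costs until goods are on board at the origin port; the buyer bears freight, insurance and all costs thereafter.
Seller's account: goods 96719.04 + inland to port 1097.27 = 97816.31
Buyer's account: freight 1043.24 + destination terminal 160.17 + brokerage 332.31 + duty 4347.32 = 5883.04

Buyer's account: USD 5883.04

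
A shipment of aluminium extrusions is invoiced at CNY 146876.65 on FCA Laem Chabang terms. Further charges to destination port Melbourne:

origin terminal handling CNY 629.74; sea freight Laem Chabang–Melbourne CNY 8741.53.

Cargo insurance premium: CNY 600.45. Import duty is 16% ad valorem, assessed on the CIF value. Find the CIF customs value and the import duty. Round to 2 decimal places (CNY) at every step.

CIF = FCA price + pre-shipment costs + freight + insurance
CIF = 146876.65 + 629.74 + 8741.53 + 600.45 = 156848.37
Import duty = 156848.37 × 16% = 25095.74

CIF value: CNY 156848.37; import duty: CNY 25095.74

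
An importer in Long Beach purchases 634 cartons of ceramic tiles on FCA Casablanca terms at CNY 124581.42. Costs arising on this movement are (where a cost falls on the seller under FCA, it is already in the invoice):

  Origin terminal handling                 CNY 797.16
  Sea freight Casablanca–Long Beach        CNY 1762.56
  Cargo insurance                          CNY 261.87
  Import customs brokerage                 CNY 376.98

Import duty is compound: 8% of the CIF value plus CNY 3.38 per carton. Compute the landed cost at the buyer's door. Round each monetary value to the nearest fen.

Total landed cost: CNY 140115.15

FCA: the seller delivers export-cleared goods to the carrier; the buyer bears costs from that point.
CIF value = FCA price + origin terminal + freight + insurance = 124581.42 + 797.16 + 1762.56 + 261.87 = 127403.01
Ad valorem component: 127403.01 × 8% = 10192.24
Specific component: 634 × 3.38 = 2142.92
Import duty = 10192.24 + 2142.92 = 12335.16
Buyer bears: origin terminal 797.16 + freight 1762.56 + insurance 261.87 + brokerage 376.98 + duty 12335.16 = 15533.73
Landed cost = invoice 124581.42 + 15533.73 = 140115.15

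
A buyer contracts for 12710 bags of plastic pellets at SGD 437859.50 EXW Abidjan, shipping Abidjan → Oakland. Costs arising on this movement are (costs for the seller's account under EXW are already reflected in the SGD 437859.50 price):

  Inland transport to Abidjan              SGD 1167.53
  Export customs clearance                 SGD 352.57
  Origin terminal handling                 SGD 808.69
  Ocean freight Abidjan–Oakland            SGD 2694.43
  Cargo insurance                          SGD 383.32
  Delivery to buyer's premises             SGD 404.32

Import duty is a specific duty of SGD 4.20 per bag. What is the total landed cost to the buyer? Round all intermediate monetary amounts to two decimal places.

Total landed cost: SGD 497052.36

EXW: the seller makes goods available at their premises; the buyer bears all onward costs.
CIF value = EXW price + inland to port + export clearance + origin terminal + freight + insurance = 437859.50 + 1167.53 + 352.57 + 808.69 + 2694.43 + 383.32 = 443266.04
Import duty = 12710 × 4.20 = 53382.00
Buyer bears: inland to port 1167.53 + export clearance 352.57 + origin terminal 808.69 + freight 2694.43 + insurance 383.32 + delivery 404.32 + duty 53382.00 = 59192.86
Landed cost = invoice 437859.50 + 59192.86 = 497052.36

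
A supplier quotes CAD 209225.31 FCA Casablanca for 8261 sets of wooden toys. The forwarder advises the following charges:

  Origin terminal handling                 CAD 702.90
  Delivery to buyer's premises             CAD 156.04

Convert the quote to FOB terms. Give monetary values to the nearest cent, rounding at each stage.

FOB price: CAD 209928.21

Not relevant to the conversion: delivery — on the buyer under both terms; not part of either seller's price.
From FCA to FOB, the seller additionally bears: origin terminal.
FOB price = 209225.31 + 702.90 = 209928.21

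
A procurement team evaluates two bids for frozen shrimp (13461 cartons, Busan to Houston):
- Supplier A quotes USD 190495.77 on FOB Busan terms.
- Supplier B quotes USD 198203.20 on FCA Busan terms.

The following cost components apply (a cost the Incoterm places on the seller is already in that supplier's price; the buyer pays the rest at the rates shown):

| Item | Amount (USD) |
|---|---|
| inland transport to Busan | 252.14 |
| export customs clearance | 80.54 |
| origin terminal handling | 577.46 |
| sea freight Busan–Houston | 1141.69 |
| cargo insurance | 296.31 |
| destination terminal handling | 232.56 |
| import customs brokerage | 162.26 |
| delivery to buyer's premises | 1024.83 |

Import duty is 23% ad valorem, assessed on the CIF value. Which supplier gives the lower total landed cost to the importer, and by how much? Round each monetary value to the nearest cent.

Supplier A (FOB):
CIF value = FOB price + freight + insurance = 190495.77 + 1141.69 + 296.31 = 191933.77
Import duty = 191933.77 × 23% = 44144.77
Buyer bears (A): 1141.69 + 296.31 + 232.56 + 162.26 + 1024.83 = 2857.65
Landed cost (A) = invoice 190495.77 + 2857.65 + duty 44144.77 = 237498.19
Supplier B (FCA):
CIF value = FCA price + origin terminal + freight + insurance = 198203.20 + 577.46 + 1141.69 + 296.31 = 200218.66
Import duty = 200218.66 × 23% = 46050.29
Buyer bears (B): 577.46 + 1141.69 + 296.31 + 232.56 + 162.26 + 1024.83 = 3435.11
Landed cost (B) = invoice 198203.20 + 3435.11 + duty 46050.29 = 247688.60
Difference = |237498.19 − 247688.60| = 10190.41

Supplier A is cheaper by USD 10190.41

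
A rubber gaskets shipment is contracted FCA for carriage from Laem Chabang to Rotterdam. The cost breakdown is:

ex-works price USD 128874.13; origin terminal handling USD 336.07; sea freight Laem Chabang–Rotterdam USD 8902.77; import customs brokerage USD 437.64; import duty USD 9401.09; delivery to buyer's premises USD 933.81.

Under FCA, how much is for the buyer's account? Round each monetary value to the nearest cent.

FCA: the seller delivers export-cleared goods to the carrier; the buyer bears costs from that point.
Seller's account: goods 128874.13 = 128874.13
Buyer's account: origin terminal 336.07 + freight 8902.77 + brokerage 437.64 + duty 9401.09 + delivery 933.81 = 20011.38

Buyer's account: USD 20011.38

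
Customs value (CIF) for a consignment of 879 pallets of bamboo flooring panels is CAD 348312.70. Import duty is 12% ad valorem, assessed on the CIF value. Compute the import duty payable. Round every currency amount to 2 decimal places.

Import duty: CAD 41797.52

Import duty = 348312.70 × 12% = 41797.52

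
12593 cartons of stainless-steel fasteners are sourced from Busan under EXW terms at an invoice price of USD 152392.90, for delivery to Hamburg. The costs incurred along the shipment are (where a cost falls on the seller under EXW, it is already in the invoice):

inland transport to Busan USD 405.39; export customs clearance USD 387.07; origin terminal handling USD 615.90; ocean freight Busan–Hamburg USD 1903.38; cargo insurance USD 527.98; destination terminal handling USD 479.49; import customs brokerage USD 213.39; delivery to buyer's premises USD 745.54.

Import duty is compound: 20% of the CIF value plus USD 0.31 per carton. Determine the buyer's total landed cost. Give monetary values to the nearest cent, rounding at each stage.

Total landed cost: USD 192821.39

EXW: the seller makes goods available at their premises; the buyer bears all onward costs.
CIF value = EXW price + inland to port + export clearance + origin terminal + freight + insurance = 152392.90 + 405.39 + 387.07 + 615.90 + 1903.38 + 527.98 = 156232.62
Ad valorem component: 156232.62 × 20% = 31246.52
Specific component: 12593 × 0.31 = 3903.83
Import duty = 31246.52 + 3903.83 = 35150.35
Buyer bears: inland to port 405.39 + export clearance 387.07 + origin terminal 615.90 + freight 1903.38 + insurance 527.98 + destination terminal 479.49 + brokerage 213.39 + delivery 745.54 + duty 35150.35 = 40428.49
Landed cost = invoice 152392.90 + 40428.49 = 192821.39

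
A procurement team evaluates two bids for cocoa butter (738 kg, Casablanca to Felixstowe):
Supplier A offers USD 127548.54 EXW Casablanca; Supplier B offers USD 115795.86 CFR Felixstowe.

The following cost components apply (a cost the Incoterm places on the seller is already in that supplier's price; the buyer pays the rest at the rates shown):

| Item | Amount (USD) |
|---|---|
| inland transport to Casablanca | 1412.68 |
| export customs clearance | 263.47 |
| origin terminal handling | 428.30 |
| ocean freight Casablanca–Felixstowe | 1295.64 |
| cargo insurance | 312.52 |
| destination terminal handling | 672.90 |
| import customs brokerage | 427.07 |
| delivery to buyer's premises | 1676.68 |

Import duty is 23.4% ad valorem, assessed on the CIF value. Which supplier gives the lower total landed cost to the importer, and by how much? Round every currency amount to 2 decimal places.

Supplier B is cheaper by USD 18698.52

Supplier A (EXW):
CIF value = EXW price + inland to port + export clearance + origin terminal + freight + insurance = 127548.54 + 1412.68 + 263.47 + 428.30 + 1295.64 + 312.52 = 131261.15
Import duty = 131261.15 × 23.4% = 30715.11
Buyer bears (A): 1412.68 + 263.47 + 428.30 + 1295.64 + 312.52 + 672.90 + 427.07 + 1676.68 = 6489.26
Landed cost (A) = invoice 127548.54 + 6489.26 + duty 30715.11 = 164752.91
Supplier B (CFR):
CIF value = CFR price + insurance = 115795.86 + 312.52 = 116108.38
Import duty = 116108.38 × 23.4% = 27169.36
Buyer bears (B): 312.52 + 672.90 + 427.07 + 1676.68 = 3089.17
Landed cost (B) = invoice 115795.86 + 3089.17 + duty 27169.36 = 146054.39
Difference = |164752.91 − 146054.39| = 18698.52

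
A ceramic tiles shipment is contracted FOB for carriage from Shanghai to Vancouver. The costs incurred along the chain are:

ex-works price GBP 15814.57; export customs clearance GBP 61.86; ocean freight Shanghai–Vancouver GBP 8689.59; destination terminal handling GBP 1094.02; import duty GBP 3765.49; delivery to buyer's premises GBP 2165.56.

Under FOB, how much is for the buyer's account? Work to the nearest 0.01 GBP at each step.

Buyer's account: GBP 15714.66

FOB: the seller bears costs until goods are on board at the origin port; the buyer bears freight, insurance and all costs thereafter.
Seller's account: goods 15814.57 + export clearance 61.86 = 15876.43
Buyer's account: freight 8689.59 + destination terminal 1094.02 + duty 3765.49 + delivery 2165.56 = 15714.66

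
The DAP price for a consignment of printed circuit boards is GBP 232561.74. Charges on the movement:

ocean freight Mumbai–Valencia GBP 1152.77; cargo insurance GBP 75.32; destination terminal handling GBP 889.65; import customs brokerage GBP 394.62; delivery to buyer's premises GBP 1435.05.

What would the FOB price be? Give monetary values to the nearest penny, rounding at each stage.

Not relevant to the conversion: brokerage — on the buyer under both terms; not part of either seller's price.
From DAP to FOB, the seller no longer bears: freight, insurance, destination terminal, delivery.
FOB price = 232561.74 − 1152.77 − 75.32 − 889.65 − 1435.05 = 229008.95

FOB price: GBP 229008.95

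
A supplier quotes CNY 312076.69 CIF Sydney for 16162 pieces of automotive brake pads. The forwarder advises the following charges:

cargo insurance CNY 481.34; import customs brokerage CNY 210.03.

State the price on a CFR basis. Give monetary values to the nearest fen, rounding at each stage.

Not relevant to the conversion: brokerage — on the buyer under both terms; not part of either seller's price.
From CIF to CFR, the seller no longer bears: insurance.
CFR price = 312076.69 − 481.34 = 311595.35

CFR price: CNY 311595.35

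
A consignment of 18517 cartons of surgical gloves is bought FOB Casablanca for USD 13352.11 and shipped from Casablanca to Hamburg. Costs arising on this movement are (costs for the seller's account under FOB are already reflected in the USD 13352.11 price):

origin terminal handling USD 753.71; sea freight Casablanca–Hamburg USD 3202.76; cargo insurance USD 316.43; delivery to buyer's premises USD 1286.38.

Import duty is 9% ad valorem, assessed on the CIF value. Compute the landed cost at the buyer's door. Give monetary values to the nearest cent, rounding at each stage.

FOB: the seller bears costs until goods are on board at the origin port; the buyer bears freight, insurance and all costs thereafter.
Already in the invoice (seller's account under FOB): origin terminal — exclude.
CIF value = FOB price + freight + insurance = 13352.11 + 3202.76 + 316.43 = 16871.30
Import duty = 16871.30 × 9% = 1518.42
Buyer bears: freight 3202.76 + insurance 316.43 + delivery 1286.38 + duty 1518.42 = 6323.99
Landed cost = invoice 13352.11 + 6323.99 = 19676.10

Total landed cost: USD 19676.10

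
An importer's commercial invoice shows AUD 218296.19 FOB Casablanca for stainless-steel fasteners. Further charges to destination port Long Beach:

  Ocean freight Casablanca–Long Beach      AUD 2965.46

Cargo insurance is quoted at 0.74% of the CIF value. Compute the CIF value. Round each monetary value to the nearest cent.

CIF value: AUD 222911.19

Let C be the CIF value. C = FOB price + freight + 0.74% × C
C − 0.74% × C = 218296.19 + 2965.46
0.9926 × C = 221261.65
C = 221261.65 / 0.9926 = 222911.19
Insurance premium = 0.74% × 222911.19 = 1649.54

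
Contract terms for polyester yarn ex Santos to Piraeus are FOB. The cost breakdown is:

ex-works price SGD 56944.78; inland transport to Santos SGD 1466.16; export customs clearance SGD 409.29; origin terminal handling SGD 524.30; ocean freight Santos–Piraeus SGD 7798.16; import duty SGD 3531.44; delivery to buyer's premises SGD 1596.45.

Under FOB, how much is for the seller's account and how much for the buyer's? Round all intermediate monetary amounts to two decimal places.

Seller: SGD 59344.53; buyer: SGD 12926.05

FOB: the seller bears costs until goods are on board at the origin port; the buyer bears freight, insurance and all costs thereafter.
Seller's account: goods 56944.78 + inland to port 1466.16 + export clearance 409.29 + origin terminal 524.30 = 59344.53
Buyer's account: freight 7798.16 + duty 3531.44 + delivery 1596.45 = 12926.05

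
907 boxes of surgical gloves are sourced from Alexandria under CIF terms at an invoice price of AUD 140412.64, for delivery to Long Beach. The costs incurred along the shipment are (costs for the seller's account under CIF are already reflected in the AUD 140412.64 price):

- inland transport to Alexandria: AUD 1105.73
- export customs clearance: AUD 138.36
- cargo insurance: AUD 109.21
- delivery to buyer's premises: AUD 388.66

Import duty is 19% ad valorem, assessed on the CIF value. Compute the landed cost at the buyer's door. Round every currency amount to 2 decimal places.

Total landed cost: AUD 167479.70

CIF: the seller pays costs through ocean freight and marine insurance to the destination port.
Already in the invoice (seller's account under CIF): inland to port, export clearance, insurance — exclude.
The CIF price already equals the CIF value: 140412.64
Import duty = 140412.64 × 19% = 26678.40
Buyer bears: delivery 388.66 + duty 26678.40 = 27067.06
Landed cost = invoice 140412.64 + 27067.06 = 167479.70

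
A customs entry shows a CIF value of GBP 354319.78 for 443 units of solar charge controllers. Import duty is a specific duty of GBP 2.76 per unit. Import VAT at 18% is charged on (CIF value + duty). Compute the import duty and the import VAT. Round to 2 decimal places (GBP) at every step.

Import duty: GBP 1222.68; import VAT: GBP 63997.64

Import duty = 443 × 2.76 = 1222.68
VAT base = CIF + duty = 354319.78 + 1222.68 = 355542.46
Import VAT = 355542.46 × 18% = 63997.64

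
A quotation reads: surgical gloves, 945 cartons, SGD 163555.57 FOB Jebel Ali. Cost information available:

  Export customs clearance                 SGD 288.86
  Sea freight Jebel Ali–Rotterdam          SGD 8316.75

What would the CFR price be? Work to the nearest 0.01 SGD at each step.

Not relevant to the conversion: export clearance — on the seller under both FOB and CFR; already in the FOB price and stays in the CFR price.
From FOB to CFR, the seller additionally bears: freight.
CFR price = 163555.57 + 8316.75 = 171872.32

CFR price: SGD 171872.32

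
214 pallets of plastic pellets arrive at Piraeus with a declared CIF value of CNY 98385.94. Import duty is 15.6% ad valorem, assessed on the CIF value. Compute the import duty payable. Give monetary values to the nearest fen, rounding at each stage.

Import duty: CNY 15348.21

Import duty = 98385.94 × 15.6% = 15348.21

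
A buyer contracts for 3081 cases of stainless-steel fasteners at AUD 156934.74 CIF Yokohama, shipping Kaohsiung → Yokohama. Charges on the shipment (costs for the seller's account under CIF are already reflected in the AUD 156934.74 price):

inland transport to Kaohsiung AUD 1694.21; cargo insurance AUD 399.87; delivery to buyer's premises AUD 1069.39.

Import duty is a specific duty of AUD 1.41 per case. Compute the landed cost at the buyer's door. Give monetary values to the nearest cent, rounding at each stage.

Total landed cost: AUD 162348.34

CIF: the seller pays costs through ocean freight and marine insurance to the destination port.
Already in the invoice (seller's account under CIF): inland to port, insurance — exclude.
The CIF price already equals the CIF value: 156934.74
Import duty = 3081 × 1.41 = 4344.21
Buyer bears: delivery 1069.39 + duty 4344.21 = 5413.60
Landed cost = invoice 156934.74 + 5413.60 = 162348.34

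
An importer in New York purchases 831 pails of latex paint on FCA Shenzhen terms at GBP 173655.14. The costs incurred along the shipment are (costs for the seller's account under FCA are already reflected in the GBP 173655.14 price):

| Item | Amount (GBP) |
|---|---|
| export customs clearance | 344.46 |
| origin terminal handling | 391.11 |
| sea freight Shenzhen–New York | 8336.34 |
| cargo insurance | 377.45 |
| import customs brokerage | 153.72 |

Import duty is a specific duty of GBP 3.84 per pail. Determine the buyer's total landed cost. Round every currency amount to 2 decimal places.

FCA: the seller delivers export-cleared goods to the carrier; the buyer bears costs from that point.
Already in the invoice (seller's account under FCA): export clearance — exclude.
CIF value = FCA price + origin terminal + freight + insurance = 173655.14 + 391.11 + 8336.34 + 377.45 = 182760.04
Import duty = 831 × 3.84 = 3191.04
Buyer bears: origin terminal 391.11 + freight 8336.34 + insurance 377.45 + brokerage 153.72 + duty 3191.04 = 12449.66
Landed cost = invoice 173655.14 + 12449.66 = 186104.80

Total landed cost: GBP 186104.80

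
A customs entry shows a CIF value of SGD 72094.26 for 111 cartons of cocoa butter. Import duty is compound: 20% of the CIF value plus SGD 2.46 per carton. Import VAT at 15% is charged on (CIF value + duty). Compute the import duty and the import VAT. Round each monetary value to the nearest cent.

Ad valorem component: 72094.26 × 20% = 14418.85
Specific component: 111 × 2.46 = 273.06
Import duty = 14418.85 + 273.06 = 14691.91
VAT base = CIF + duty = 72094.26 + 14691.91 = 86786.17
Import VAT = 86786.17 × 15% = 13017.93

Import duty: SGD 14691.91; import VAT: SGD 13017.93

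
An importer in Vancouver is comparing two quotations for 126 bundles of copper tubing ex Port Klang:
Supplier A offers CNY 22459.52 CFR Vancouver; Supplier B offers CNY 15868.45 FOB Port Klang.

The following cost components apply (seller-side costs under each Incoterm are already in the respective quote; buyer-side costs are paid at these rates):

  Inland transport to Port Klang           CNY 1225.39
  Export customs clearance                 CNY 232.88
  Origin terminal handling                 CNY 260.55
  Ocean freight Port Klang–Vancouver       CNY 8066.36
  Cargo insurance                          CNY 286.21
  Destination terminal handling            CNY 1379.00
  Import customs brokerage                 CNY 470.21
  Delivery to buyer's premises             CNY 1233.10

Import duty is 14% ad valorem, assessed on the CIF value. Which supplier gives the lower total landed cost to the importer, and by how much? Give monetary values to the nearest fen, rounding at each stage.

Supplier A (CFR):
CIF value = CFR price + insurance = 22459.52 + 286.21 = 22745.73
Import duty = 22745.73 × 14% = 3184.40
Buyer bears (A): 286.21 + 1379.00 + 470.21 + 1233.10 = 3368.52
Landed cost (A) = invoice 22459.52 + 3368.52 + duty 3184.40 = 29012.44
Supplier B (FOB):
CIF value = FOB price + freight + insurance = 15868.45 + 8066.36 + 286.21 = 24221.02
Import duty = 24221.02 × 14% = 3390.94
Buyer bears (B): 8066.36 + 286.21 + 1379.00 + 470.21 + 1233.10 = 11434.88
Landed cost (B) = invoice 15868.45 + 11434.88 + duty 3390.94 = 30694.27
Difference = |29012.44 − 30694.27| = 1681.83

Supplier A is cheaper by CNY 1681.83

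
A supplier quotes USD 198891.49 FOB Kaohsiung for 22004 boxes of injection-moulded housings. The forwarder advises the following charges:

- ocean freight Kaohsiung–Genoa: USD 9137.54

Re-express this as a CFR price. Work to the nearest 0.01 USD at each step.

CFR price: USD 208029.03

From FOB to CFR, the seller additionally bears: freight.
CFR price = 198891.49 + 9137.54 = 208029.03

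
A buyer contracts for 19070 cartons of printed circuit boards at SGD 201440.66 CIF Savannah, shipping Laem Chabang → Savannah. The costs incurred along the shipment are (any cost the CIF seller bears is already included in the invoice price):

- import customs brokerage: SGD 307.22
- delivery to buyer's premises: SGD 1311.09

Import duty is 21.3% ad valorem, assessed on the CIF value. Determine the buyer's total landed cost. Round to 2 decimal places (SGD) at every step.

CIF: the seller pays costs through ocean freight and marine insurance to the destination port.
The CIF price already equals the CIF value: 201440.66
Import duty = 201440.66 × 21.3% = 42906.86
Buyer bears: brokerage 307.22 + delivery 1311.09 + duty 42906.86 = 44525.17
Landed cost = invoice 201440.66 + 44525.17 = 245965.83

Total landed cost: SGD 245965.83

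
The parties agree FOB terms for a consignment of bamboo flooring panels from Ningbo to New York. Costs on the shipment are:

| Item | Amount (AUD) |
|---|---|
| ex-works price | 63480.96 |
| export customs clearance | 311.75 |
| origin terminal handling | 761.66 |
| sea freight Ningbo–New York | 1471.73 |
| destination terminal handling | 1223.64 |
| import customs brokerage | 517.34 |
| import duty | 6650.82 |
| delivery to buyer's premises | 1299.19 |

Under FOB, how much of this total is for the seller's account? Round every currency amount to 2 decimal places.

Seller's account: AUD 64554.37

FOB: the seller bears costs until goods are on board at the origin port; the buyer bears freight, insurance and all costs thereafter.
Seller's account: goods 63480.96 + export clearance 311.75 + origin terminal 761.66 = 64554.37
Buyer's account: freight 1471.73 + destination terminal 1223.64 + brokerage 517.34 + duty 6650.82 + delivery 1299.19 = 11162.72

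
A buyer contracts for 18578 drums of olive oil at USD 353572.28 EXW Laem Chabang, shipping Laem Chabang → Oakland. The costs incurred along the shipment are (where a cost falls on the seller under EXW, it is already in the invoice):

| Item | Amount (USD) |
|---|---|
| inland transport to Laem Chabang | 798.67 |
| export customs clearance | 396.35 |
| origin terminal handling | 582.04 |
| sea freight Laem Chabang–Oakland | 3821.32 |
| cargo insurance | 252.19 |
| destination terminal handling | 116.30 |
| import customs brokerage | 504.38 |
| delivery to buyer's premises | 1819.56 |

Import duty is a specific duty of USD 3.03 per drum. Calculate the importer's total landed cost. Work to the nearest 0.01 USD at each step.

EXW: the seller makes goods available at their premises; the buyer bears all onward costs.
CIF value = EXW price + inland to port + export clearance + origin terminal + freight + insurance = 353572.28 + 798.67 + 396.35 + 582.04 + 3821.32 + 252.19 = 359422.85
Import duty = 18578 × 3.03 = 56291.34
Buyer bears: inland to port 798.67 + export clearance 396.35 + origin terminal 582.04 + freight 3821.32 + insurance 252.19 + destination terminal 116.30 + brokerage 504.38 + delivery 1819.56 + duty 56291.34 = 64582.15
Landed cost = invoice 353572.28 + 64582.15 = 418154.43

Total landed cost: USD 418154.43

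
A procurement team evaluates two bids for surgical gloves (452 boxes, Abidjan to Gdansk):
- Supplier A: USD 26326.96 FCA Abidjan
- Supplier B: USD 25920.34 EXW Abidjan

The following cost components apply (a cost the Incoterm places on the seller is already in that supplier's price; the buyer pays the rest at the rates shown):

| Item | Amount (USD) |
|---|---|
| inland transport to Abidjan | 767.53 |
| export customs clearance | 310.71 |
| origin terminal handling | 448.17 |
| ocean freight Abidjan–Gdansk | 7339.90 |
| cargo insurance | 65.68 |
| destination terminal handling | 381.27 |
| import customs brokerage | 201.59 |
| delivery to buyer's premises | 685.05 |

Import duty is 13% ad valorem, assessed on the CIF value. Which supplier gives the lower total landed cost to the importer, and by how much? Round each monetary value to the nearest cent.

Supplier A is cheaper by USD 758.93

Supplier A (FCA):
CIF value = FCA price + origin terminal + freight + insurance = 26326.96 + 448.17 + 7339.90 + 65.68 = 34180.71
Import duty = 34180.71 × 13% = 4443.49
Buyer bears (A): 448.17 + 7339.90 + 65.68 + 381.27 + 201.59 + 685.05 = 9121.66
Landed cost (A) = invoice 26326.96 + 9121.66 + duty 4443.49 = 39892.11
Supplier B (EXW):
CIF value = EXW price + inland to port + export clearance + origin terminal + freight + insurance = 25920.34 + 767.53 + 310.71 + 448.17 + 7339.90 + 65.68 = 34852.33
Import duty = 34852.33 × 13% = 4530.80
Buyer bears (B): 767.53 + 310.71 + 448.17 + 7339.90 + 65.68 + 381.27 + 201.59 + 685.05 = 10199.90
Landed cost (B) = invoice 25920.34 + 10199.90 + duty 4530.80 = 40651.04
Difference = |39892.11 − 40651.04| = 758.93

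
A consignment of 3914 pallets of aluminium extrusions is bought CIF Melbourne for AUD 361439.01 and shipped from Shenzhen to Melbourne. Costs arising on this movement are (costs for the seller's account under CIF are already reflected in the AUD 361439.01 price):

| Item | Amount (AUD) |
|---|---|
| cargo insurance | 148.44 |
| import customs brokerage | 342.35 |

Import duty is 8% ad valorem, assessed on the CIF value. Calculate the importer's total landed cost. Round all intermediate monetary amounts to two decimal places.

CIF: the seller pays costs through ocean freight and marine insurance to the destination port.
Already in the invoice (seller's account under CIF): insurance — exclude.
The CIF price already equals the CIF value: 361439.01
Import duty = 361439.01 × 8% = 28915.12
Buyer bears: brokerage 342.35 + duty 28915.12 = 29257.47
Landed cost = invoice 361439.01 + 29257.47 = 390696.48

Total landed cost: AUD 390696.48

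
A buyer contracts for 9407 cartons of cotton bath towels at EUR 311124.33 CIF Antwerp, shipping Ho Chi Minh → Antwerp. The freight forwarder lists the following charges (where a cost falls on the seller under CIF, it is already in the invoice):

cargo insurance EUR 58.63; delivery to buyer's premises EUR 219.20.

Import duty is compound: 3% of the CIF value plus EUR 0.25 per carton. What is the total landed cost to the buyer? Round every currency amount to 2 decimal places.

Total landed cost: EUR 323029.01

CIF: the seller pays costs through ocean freight and marine insurance to the destination port.
Already in the invoice (seller's account under CIF): insurance — exclude.
The CIF price already equals the CIF value: 311124.33
Ad valorem component: 311124.33 × 3% = 9333.73
Specific component: 9407 × 0.25 = 2351.75
Import duty = 9333.73 + 2351.75 = 11685.48
Buyer bears: delivery 219.20 + duty 11685.48 = 11904.68
Landed cost = invoice 311124.33 + 11904.68 = 323029.01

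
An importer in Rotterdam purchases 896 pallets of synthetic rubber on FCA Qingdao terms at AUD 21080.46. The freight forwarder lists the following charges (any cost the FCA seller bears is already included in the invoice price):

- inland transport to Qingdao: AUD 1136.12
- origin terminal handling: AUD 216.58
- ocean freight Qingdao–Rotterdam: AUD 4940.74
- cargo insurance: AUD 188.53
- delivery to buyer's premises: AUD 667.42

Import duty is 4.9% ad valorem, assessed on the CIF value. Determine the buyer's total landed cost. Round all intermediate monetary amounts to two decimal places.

FCA: the seller delivers export-cleared goods to the carrier; the buyer bears costs from that point.
Already in the invoice (seller's account under FCA): inland to port — exclude.
CIF value = FCA price + origin terminal + freight + insurance = 21080.46 + 216.58 + 4940.74 + 188.53 = 26426.31
Import duty = 26426.31 × 4.9% = 1294.89
Buyer bears: origin terminal 216.58 + freight 4940.74 + insurance 188.53 + delivery 667.42 + duty 1294.89 = 7308.16
Landed cost = invoice 21080.46 + 7308.16 = 28388.62

Total landed cost: AUD 28388.62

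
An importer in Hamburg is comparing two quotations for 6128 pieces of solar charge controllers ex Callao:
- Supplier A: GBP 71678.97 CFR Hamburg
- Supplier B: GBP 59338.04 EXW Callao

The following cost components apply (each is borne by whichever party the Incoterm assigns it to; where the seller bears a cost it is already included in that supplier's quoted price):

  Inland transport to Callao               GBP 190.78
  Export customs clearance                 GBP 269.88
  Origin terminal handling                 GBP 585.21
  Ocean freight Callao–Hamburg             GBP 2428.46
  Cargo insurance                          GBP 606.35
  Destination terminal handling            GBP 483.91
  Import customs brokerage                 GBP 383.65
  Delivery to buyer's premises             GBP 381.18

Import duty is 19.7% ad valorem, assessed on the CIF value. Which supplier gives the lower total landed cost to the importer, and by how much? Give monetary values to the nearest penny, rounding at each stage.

Supplier A (CFR):
CIF value = CFR price + insurance = 71678.97 + 606.35 = 72285.32
Import duty = 72285.32 × 19.7% = 14240.21
Buyer bears (A): 606.35 + 483.91 + 383.65 + 381.18 = 1855.09
Landed cost (A) = invoice 71678.97 + 1855.09 + duty 14240.21 = 87774.27
Supplier B (EXW):
CIF value = EXW price + inland to port + export clearance + origin terminal + freight + insurance = 59338.04 + 190.78 + 269.88 + 585.21 + 2428.46 + 606.35 = 63418.72
Import duty = 63418.72 × 19.7% = 12493.49
Buyer bears (B): 190.78 + 269.88 + 585.21 + 2428.46 + 606.35 + 483.91 + 383.65 + 381.18 = 5329.42
Landed cost (B) = invoice 59338.04 + 5329.42 + duty 12493.49 = 77160.95
Difference = |87774.27 − 77160.95| = 10613.32

Supplier B is cheaper by GBP 10613.32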